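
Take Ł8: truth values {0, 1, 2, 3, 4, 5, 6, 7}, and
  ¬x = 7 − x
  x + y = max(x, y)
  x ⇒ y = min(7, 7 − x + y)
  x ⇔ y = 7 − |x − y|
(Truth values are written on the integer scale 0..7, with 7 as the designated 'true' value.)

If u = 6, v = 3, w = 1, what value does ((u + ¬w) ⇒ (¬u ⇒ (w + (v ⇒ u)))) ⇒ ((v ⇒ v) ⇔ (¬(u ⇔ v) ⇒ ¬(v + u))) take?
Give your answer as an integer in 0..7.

5

¬w = ¬1 = 6
u + ¬w = 6 + 6 = 6
¬u = ¬6 = 1
v ⇒ u = 3 ⇒ 6 = 7
w + (v ⇒ u) = 1 + 7 = 7
¬u ⇒ (w + (v ⇒ u)) = 1 ⇒ 7 = 7
(u + ¬w) ⇒ (¬u ⇒ (w + (v ⇒ u))) = 6 ⇒ 7 = 7
v ⇒ v = 3 ⇒ 3 = 7
u ⇔ v = 6 ⇔ 3 = 4
¬(u ⇔ v) = ¬4 = 3
v + u = 3 + 6 = 6
¬(v + u) = ¬6 = 1
¬(u ⇔ v) ⇒ ¬(v + u) = 3 ⇒ 1 = 5
(v ⇒ v) ⇔ (¬(u ⇔ v) ⇒ ¬(v + u)) = 7 ⇔ 5 = 5
((u + ¬w) ⇒ (¬u ⇒ (w + (v ⇒ u)))) ⇒ ((v ⇒ v) ⇔ (¬(u ⇔ v) ⇒ ¬(v + u))) = 7 ⇒ 5 = 5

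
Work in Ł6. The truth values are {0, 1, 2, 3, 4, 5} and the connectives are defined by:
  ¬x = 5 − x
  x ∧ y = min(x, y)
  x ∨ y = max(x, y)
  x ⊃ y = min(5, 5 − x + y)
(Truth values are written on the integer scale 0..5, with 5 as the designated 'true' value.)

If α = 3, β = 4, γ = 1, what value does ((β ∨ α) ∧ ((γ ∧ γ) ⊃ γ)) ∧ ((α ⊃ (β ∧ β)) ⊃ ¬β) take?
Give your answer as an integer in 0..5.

1

β ∨ α = 4 ∨ 3 = 4
γ ∧ γ = 1 ∧ 1 = 1
(γ ∧ γ) ⊃ γ = 1 ⊃ 1 = 5
(β ∨ α) ∧ ((γ ∧ γ) ⊃ γ) = 4 ∧ 5 = 4
β ∧ β = 4 ∧ 4 = 4
α ⊃ (β ∧ β) = 3 ⊃ 4 = 5
¬β = ¬4 = 1
(α ⊃ (β ∧ β)) ⊃ ¬β = 5 ⊃ 1 = 1
((β ∨ α) ∧ ((γ ∧ γ) ⊃ γ)) ∧ ((α ⊃ (β ∧ β)) ⊃ ¬β) = 4 ∧ 1 = 1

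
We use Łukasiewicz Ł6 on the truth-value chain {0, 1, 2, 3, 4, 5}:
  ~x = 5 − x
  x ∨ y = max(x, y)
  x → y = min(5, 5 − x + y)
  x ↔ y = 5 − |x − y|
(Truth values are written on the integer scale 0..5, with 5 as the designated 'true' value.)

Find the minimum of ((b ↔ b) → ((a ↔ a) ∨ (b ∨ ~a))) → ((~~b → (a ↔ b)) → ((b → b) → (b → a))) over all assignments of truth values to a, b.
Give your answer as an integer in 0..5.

3

Take a = 0, b = 2:
b ↔ b = 2 ↔ 2 = 5
a ↔ a = 0 ↔ 0 = 5
~a = ~0 = 5
b ∨ ~a = 2 ∨ 5 = 5
(a ↔ a) ∨ (b ∨ ~a) = 5 ∨ 5 = 5
(b ↔ b) → ((a ↔ a) ∨ (b ∨ ~a)) = 5 → 5 = 5
~b = ~2 = 3
~~b = ~3 = 2
a ↔ b = 0 ↔ 2 = 3
~~b → (a ↔ b) = 2 → 3 = 5
b → b = 2 → 2 = 5
b → a = 2 → 0 = 3
(b → b) → (b → a) = 5 → 3 = 3
(~~b → (a ↔ b)) → ((b → b) → (b → a)) = 5 → 3 = 3
((b ↔ b) → ((a ↔ a) ∨ (b ∨ ~a))) → ((~~b → (a ↔ b)) → ((b → b) → (b → a))) = 5 → 3 = 3
No assignment yields a value below 3, so this is the minimum.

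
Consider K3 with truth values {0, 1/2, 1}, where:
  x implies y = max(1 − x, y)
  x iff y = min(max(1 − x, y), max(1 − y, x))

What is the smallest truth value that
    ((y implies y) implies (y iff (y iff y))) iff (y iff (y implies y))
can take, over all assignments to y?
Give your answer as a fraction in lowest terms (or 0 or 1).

Take y = 1/2:
y implies y = 1/2 implies 1/2 = 1/2
y iff y = 1/2 iff 1/2 = 1/2
y iff (y iff y) = 1/2 iff 1/2 = 1/2
(y implies y) implies (y iff (y iff y)) = 1/2 implies 1/2 = 1/2
y implies y = 1/2 implies 1/2 = 1/2
y iff (y implies y) = 1/2 iff 1/2 = 1/2
((y implies y) implies (y iff (y iff y))) iff (y iff (y implies y)) = 1/2 iff 1/2 = 1/2
No assignment yields a value below 1/2, so this is the minimum.

1/2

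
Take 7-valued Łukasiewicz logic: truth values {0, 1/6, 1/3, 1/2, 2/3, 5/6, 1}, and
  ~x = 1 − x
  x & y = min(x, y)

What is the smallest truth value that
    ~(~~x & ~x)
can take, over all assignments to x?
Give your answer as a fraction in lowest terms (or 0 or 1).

Take x = 1/2:
~x = ~1/2 = 1/2
~~x = ~1/2 = 1/2
~x = ~1/2 = 1/2
~~x & ~x = 1/2 & 1/2 = 1/2
~(~~x & ~x) = ~1/2 = 1/2
No assignment yields a value below 1/2, so this is the minimum.

1/2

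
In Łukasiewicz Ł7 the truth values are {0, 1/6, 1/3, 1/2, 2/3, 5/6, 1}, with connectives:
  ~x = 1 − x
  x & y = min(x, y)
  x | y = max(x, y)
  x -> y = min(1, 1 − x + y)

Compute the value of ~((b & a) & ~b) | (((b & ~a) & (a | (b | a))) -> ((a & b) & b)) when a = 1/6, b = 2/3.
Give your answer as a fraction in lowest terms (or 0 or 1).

b & a = 2/3 & 1/6 = 1/6
~b = ~2/3 = 1/3
(b & a) & ~b = 1/6 & 1/3 = 1/6
~((b & a) & ~b) = ~1/6 = 5/6
~a = ~1/6 = 5/6
b & ~a = 2/3 & 5/6 = 2/3
b | a = 2/3 | 1/6 = 2/3
a | (b | a) = 1/6 | 2/3 = 2/3
(b & ~a) & (a | (b | a)) = 2/3 & 2/3 = 2/3
a & b = 1/6 & 2/3 = 1/6
(a & b) & b = 1/6 & 2/3 = 1/6
((b & ~a) & (a | (b | a))) -> ((a & b) & b) = 2/3 -> 1/6 = 1/2
~((b & a) & ~b) | (((b & ~a) & (a | (b | a))) -> ((a & b) & b)) = 5/6 | 1/2 = 5/6

5/6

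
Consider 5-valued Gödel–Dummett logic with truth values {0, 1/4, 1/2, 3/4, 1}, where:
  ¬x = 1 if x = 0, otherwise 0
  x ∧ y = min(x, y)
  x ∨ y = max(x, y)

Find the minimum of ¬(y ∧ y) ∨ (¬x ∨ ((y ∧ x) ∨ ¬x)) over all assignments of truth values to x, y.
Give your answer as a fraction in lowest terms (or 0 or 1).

1/4

Take x = 1/4, y = 1/4:
y ∧ y = 1/4 ∧ 1/4 = 1/4
¬(y ∧ y) = ¬1/4 = 0
¬x = ¬1/4 = 0
y ∧ x = 1/4 ∧ 1/4 = 1/4
¬x = ¬1/4 = 0
(y ∧ x) ∨ ¬x = 1/4 ∨ 0 = 1/4
¬x ∨ ((y ∧ x) ∨ ¬x) = 0 ∨ 1/4 = 1/4
¬(y ∧ y) ∨ (¬x ∨ ((y ∧ x) ∨ ¬x)) = 0 ∨ 1/4 = 1/4
No assignment yields a value below 1/4, so this is the minimum.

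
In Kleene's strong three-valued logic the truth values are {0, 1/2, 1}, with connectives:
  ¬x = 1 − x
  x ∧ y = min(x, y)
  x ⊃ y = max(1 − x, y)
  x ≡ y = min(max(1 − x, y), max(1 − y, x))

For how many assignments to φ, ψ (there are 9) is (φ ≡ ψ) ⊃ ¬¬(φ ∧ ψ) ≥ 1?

3

φ = 0, ψ = 0 ↦ 0  <
φ = 0, ψ = 1/2 ↦ 1/2  <
φ = 0, ψ = 1 ↦ 1  ≥
φ = 1/2, ψ = 0 ↦ 1/2  <
φ = 1/2, ψ = 1/2 ↦ 1/2  <
φ = 1/2, ψ = 1 ↦ 1/2  <
φ = 1, ψ = 0 ↦ 1  ≥
φ = 1, ψ = 1/2 ↦ 1/2  <
φ = 1, ψ = 1 ↦ 1  ≥
So 3 of the 9 assignments meet the threshold.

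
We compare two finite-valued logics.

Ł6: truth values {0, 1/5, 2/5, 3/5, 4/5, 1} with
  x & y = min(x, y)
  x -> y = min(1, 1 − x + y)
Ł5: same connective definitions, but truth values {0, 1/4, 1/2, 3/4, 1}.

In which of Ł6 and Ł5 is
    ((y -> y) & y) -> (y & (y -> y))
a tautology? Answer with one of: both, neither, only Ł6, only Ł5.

both

In Ł6: every assignment gives 1 — tautology.
In Ł5: every assignment gives 1 — tautology.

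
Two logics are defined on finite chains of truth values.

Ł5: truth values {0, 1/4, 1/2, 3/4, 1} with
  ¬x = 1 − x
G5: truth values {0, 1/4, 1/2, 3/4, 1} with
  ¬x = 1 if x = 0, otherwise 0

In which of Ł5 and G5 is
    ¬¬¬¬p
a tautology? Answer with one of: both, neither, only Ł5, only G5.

neither

In Ł5: at p = 0 the value is 0 — not a tautology.
In G5: at p = 0 the value is 0 — not a tautology.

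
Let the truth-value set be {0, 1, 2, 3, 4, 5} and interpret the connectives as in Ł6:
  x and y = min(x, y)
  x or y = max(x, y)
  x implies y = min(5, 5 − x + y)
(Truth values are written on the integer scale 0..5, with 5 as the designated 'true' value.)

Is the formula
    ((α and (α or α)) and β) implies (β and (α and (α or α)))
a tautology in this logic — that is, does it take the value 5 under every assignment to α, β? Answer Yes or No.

At α = 5, β = 2, for instance:
α or α = 5 or 5 = 5
α and (α or α) = 5 and 5 = 5
(α and (α or α)) and β = 5 and 2 = 2
β and (α and (α or α)) = 2 and 5 = 2
((α and (α or α)) and β) implies (β and (α and (α or α))) = 2 implies 2 = 5
and checking the remaining 35 assignments likewise gives ≥ 5 in every case.

Yes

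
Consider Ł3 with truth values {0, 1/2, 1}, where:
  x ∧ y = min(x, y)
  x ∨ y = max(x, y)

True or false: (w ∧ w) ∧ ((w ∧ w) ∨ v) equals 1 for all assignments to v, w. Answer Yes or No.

No

Counterexample: take v = 0, w = 0.
w ∧ w = 0 ∧ 0 = 0
(w ∧ w) ∨ v = 0 ∨ 0 = 0
(w ∧ w) ∧ ((w ∧ w) ∨ v) = 0 ∧ 0 = 0
This gives 0 ≠ 1.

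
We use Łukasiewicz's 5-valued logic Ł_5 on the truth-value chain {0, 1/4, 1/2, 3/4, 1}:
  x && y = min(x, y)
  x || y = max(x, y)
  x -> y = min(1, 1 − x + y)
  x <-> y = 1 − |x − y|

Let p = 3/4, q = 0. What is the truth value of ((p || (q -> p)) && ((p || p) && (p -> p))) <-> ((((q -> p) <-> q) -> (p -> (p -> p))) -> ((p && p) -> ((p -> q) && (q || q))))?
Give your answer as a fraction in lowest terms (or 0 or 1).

q -> p = 0 -> 3/4 = 1
p || (q -> p) = 3/4 || 1 = 1
p || p = 3/4 || 3/4 = 3/4
p -> p = 3/4 -> 3/4 = 1
(p || p) && (p -> p) = 3/4 && 1 = 3/4
(p || (q -> p)) && ((p || p) && (p -> p)) = 1 && 3/4 = 3/4
q -> p = 0 -> 3/4 = 1
(q -> p) <-> q = 1 <-> 0 = 0
p -> p = 3/4 -> 3/4 = 1
p -> (p -> p) = 3/4 -> 1 = 1
((q -> p) <-> q) -> (p -> (p -> p)) = 0 -> 1 = 1
p && p = 3/4 && 3/4 = 3/4
p -> q = 3/4 -> 0 = 1/4
q || q = 0 || 0 = 0
(p -> q) && (q || q) = 1/4 && 0 = 0
(p && p) -> ((p -> q) && (q || q)) = 3/4 -> 0 = 1/4
(((q -> p) <-> q) -> (p -> (p -> p))) -> ((p && p) -> ((p -> q) && (q || q))) = 1 -> 1/4 = 1/4
((p || (q -> p)) && ((p || p) && (p -> p))) <-> ((((q -> p) <-> q) -> (p -> (p -> p))) -> ((p && p) -> ((p -> q) && (q || q)))) = 3/4 <-> 1/4 = 1/2

1/2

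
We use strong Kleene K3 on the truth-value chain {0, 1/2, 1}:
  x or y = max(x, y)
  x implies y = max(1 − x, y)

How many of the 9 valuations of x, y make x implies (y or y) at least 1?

5

x = 0, y = 0 ↦ 1  ≥
x = 0, y = 1/2 ↦ 1  ≥
x = 0, y = 1 ↦ 1  ≥
x = 1/2, y = 0 ↦ 1/2  <
x = 1/2, y = 1/2 ↦ 1/2  <
x = 1/2, y = 1 ↦ 1  ≥
x = 1, y = 0 ↦ 0  <
x = 1, y = 1/2 ↦ 1/2  <
x = 1, y = 1 ↦ 1  ≥
So 5 of the 9 assignments meet the threshold.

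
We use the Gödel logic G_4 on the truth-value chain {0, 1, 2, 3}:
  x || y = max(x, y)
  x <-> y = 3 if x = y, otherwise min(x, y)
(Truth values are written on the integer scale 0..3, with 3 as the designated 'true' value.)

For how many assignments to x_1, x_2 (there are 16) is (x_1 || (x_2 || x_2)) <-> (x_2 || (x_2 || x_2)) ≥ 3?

x_1 = 0, x_2 = 0 ↦ 3  ≥
x_1 = 0, x_2 = 1 ↦ 3  ≥
x_1 = 0, x_2 = 2 ↦ 3  ≥
x_1 = 0, x_2 = 3 ↦ 3  ≥
x_1 = 1, x_2 = 0 ↦ 0  <
x_1 = 1, x_2 = 1 ↦ 3  ≥
x_1 = 1, x_2 = 2 ↦ 3  ≥
x_1 = 1, x_2 = 3 ↦ 3  ≥
x_1 = 2, x_2 = 0 ↦ 0  <
x_1 = 2, x_2 = 1 ↦ 1  <
x_1 = 2, x_2 = 2 ↦ 3  ≥
x_1 = 2, x_2 = 3 ↦ 3  ≥
x_1 = 3, x_2 = 0 ↦ 0  <
x_1 = 3, x_2 = 1 ↦ 1  <
x_1 = 3, x_2 = 2 ↦ 2  <
x_1 = 3, x_2 = 3 ↦ 3  ≥
So 10 of the 16 assignments meet the threshold.

10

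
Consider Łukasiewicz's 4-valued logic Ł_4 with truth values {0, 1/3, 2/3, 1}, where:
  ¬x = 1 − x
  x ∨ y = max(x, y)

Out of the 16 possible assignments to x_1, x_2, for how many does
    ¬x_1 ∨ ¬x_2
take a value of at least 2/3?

x_1 = 0, x_2 = 0 ↦ 1  ≥
x_1 = 0, x_2 = 1/3 ↦ 1  ≥
x_1 = 0, x_2 = 2/3 ↦ 1  ≥
x_1 = 0, x_2 = 1 ↦ 1  ≥
x_1 = 1/3, x_2 = 0 ↦ 1  ≥
x_1 = 1/3, x_2 = 1/3 ↦ 2/3  ≥
x_1 = 1/3, x_2 = 2/3 ↦ 2/3  ≥
x_1 = 1/3, x_2 = 1 ↦ 2/3  ≥
x_1 = 2/3, x_2 = 0 ↦ 1  ≥
x_1 = 2/3, x_2 = 1/3 ↦ 2/3  ≥
x_1 = 2/3, x_2 = 2/3 ↦ 1/3  <
x_1 = 2/3, x_2 = 1 ↦ 1/3  <
x_1 = 1, x_2 = 0 ↦ 1  ≥
x_1 = 1, x_2 = 1/3 ↦ 2/3  ≥
x_1 = 1, x_2 = 2/3 ↦ 1/3  <
x_1 = 1, x_2 = 1 ↦ 0  <
So 12 of the 16 assignments meet the threshold.

12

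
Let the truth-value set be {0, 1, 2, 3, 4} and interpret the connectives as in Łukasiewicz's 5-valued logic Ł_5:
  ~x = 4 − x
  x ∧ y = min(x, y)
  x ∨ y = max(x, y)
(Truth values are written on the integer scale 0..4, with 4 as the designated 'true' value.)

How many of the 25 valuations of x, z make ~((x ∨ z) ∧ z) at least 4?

5

value 4: 5 assignments (counts)
value 3: 5 assignments
value 2: 5 assignments
value 1: 5 assignments
value 0: 5 assignments
So 5 of the 25 assignments meet the threshold.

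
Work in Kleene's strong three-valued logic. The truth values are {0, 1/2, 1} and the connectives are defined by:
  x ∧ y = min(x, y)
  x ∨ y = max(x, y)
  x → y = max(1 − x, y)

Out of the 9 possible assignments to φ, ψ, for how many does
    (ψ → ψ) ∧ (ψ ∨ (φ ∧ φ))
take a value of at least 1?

4

φ = 0, ψ = 0 ↦ 0  <
φ = 0, ψ = 1/2 ↦ 1/2  <
φ = 0, ψ = 1 ↦ 1  ≥
φ = 1/2, ψ = 0 ↦ 1/2  <
φ = 1/2, ψ = 1/2 ↦ 1/2  <
φ = 1/2, ψ = 1 ↦ 1  ≥
φ = 1, ψ = 0 ↦ 1  ≥
φ = 1, ψ = 1/2 ↦ 1/2  <
φ = 1, ψ = 1 ↦ 1  ≥
So 4 of the 9 assignments meet the threshold.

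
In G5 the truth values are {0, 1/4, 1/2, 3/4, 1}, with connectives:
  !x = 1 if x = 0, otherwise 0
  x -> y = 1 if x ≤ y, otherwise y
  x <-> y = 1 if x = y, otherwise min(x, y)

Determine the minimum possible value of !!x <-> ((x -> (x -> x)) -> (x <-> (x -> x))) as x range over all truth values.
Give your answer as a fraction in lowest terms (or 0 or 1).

1/4

Take x = 1/4:
!x = !1/4 = 0
!!x = !0 = 1
x -> x = 1/4 -> 1/4 = 1
x -> (x -> x) = 1/4 -> 1 = 1
x -> x = 1/4 -> 1/4 = 1
x <-> (x -> x) = 1/4 <-> 1 = 1/4
(x -> (x -> x)) -> (x <-> (x -> x)) = 1 -> 1/4 = 1/4
!!x <-> ((x -> (x -> x)) -> (x <-> (x -> x))) = 1 <-> 1/4 = 1/4
No assignment yields a value below 1/4, so this is the minimum.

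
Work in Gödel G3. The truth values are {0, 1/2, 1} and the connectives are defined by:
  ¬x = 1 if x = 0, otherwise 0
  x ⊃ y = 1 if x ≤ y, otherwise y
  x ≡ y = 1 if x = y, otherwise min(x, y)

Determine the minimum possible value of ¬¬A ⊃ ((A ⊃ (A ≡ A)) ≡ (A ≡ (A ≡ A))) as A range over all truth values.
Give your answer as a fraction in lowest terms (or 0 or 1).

1/2

Take A = 1/2:
¬A = ¬1/2 = 0
¬¬A = ¬0 = 1
A ≡ A = 1/2 ≡ 1/2 = 1
A ⊃ (A ≡ A) = 1/2 ⊃ 1 = 1
A ≡ A = 1/2 ≡ 1/2 = 1
A ≡ (A ≡ A) = 1/2 ≡ 1 = 1/2
(A ⊃ (A ≡ A)) ≡ (A ≡ (A ≡ A)) = 1 ≡ 1/2 = 1/2
¬¬A ⊃ ((A ⊃ (A ≡ A)) ≡ (A ≡ (A ≡ A))) = 1 ⊃ 1/2 = 1/2
No assignment yields a value below 1/2, so this is the minimum.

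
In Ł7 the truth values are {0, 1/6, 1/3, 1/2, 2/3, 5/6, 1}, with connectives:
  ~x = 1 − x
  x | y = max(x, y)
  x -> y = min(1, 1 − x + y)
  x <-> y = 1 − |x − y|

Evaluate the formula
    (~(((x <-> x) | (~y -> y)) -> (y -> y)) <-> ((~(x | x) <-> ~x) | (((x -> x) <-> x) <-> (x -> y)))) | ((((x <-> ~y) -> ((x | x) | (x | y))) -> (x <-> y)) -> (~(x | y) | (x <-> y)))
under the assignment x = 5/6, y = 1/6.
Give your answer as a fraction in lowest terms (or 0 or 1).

5/6

x <-> x = 5/6 <-> 5/6 = 1
~y = ~1/6 = 5/6
~y -> y = 5/6 -> 1/6 = 1/3
(x <-> x) | (~y -> y) = 1 | 1/3 = 1
y -> y = 1/6 -> 1/6 = 1
((x <-> x) | (~y -> y)) -> (y -> y) = 1 -> 1 = 1
~(((x <-> x) | (~y -> y)) -> (y -> y)) = ~1 = 0
x | x = 5/6 | 5/6 = 5/6
~(x | x) = ~5/6 = 1/6
~x = ~5/6 = 1/6
~(x | x) <-> ~x = 1/6 <-> 1/6 = 1
x -> x = 5/6 -> 5/6 = 1
(x -> x) <-> x = 1 <-> 5/6 = 5/6
x -> y = 5/6 -> 1/6 = 1/3
((x -> x) <-> x) <-> (x -> y) = 5/6 <-> 1/3 = 1/2
(~(x | x) <-> ~x) | (((x -> x) <-> x) <-> (x -> y)) = 1 | 1/2 = 1
~(((x <-> x) | (~y -> y)) -> (y -> y)) <-> ((~(x | x) <-> ~x) | (((x -> x) <-> x) <-> (x -> y))) = 0 <-> 1 = 0
~y = ~1/6 = 5/6
x <-> ~y = 5/6 <-> 5/6 = 1
x | x = 5/6 | 5/6 = 5/6
x | y = 5/6 | 1/6 = 5/6
(x | x) | (x | y) = 5/6 | 5/6 = 5/6
(x <-> ~y) -> ((x | x) | (x | y)) = 1 -> 5/6 = 5/6
x <-> y = 5/6 <-> 1/6 = 1/3
((x <-> ~y) -> ((x | x) | (x | y))) -> (x <-> y) = 5/6 -> 1/3 = 1/2
x | y = 5/6 | 1/6 = 5/6
~(x | y) = ~5/6 = 1/6
x <-> y = 5/6 <-> 1/6 = 1/3
~(x | y) | (x <-> y) = 1/6 | 1/3 = 1/3
(((x <-> ~y) -> ((x | x) | (x | y))) -> (x <-> y)) -> (~(x | y) | (x <-> y)) = 1/2 -> 1/3 = 5/6
(~(((x <-> x) | (~y -> y)) -> (y -> y)) <-> ((~(x | x) <-> ~x) | (((x -> x) <-> x) <-> (x -> y)))) | ((((x <-> ~y) -> ((x | x) | (x | y))) -> (x <-> y)) -> (~(x | y) | (x <-> y))) = 0 | 5/6 = 5/6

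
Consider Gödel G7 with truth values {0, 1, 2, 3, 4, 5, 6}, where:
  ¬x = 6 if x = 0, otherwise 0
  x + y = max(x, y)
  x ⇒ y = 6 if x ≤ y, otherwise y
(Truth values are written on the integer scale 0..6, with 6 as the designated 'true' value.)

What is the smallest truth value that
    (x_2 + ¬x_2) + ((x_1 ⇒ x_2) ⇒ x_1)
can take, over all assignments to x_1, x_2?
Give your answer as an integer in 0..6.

1

Take x_1 = 0, x_2 = 1:
¬x_2 = ¬1 = 0
x_2 + ¬x_2 = 1 + 0 = 1
x_1 ⇒ x_2 = 0 ⇒ 1 = 6
(x_1 ⇒ x_2) ⇒ x_1 = 6 ⇒ 0 = 0
(x_2 + ¬x_2) + ((x_1 ⇒ x_2) ⇒ x_1) = 1 + 0 = 1
No assignment yields a value below 1, so this is the minimum.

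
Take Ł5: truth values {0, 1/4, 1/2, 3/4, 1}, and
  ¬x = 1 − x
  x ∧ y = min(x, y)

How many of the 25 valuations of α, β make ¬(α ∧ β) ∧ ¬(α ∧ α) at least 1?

5

value 1: 5 assignments (counts)
value 3/4: 5 assignments
value 1/2: 5 assignments
value 1/4: 5 assignments
value 0: 5 assignments
So 5 of the 25 assignments meet the threshold.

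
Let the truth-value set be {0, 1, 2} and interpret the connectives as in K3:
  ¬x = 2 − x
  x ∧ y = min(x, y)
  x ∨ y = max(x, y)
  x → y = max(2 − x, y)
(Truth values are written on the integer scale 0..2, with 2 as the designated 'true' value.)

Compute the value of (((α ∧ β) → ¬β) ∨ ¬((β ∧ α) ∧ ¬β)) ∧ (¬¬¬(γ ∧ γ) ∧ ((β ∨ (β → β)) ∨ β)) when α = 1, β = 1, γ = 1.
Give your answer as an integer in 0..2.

α ∧ β = 1 ∧ 1 = 1
¬β = ¬1 = 1
(α ∧ β) → ¬β = 1 → 1 = 1
β ∧ α = 1 ∧ 1 = 1
¬β = ¬1 = 1
(β ∧ α) ∧ ¬β = 1 ∧ 1 = 1
¬((β ∧ α) ∧ ¬β) = ¬1 = 1
((α ∧ β) → ¬β) ∨ ¬((β ∧ α) ∧ ¬β) = 1 ∨ 1 = 1
γ ∧ γ = 1 ∧ 1 = 1
¬(γ ∧ γ) = ¬1 = 1
¬¬(γ ∧ γ) = ¬1 = 1
¬¬¬(γ ∧ γ) = ¬1 = 1
β → β = 1 → 1 = 1
β ∨ (β → β) = 1 ∨ 1 = 1
(β ∨ (β → β)) ∨ β = 1 ∨ 1 = 1
¬¬¬(γ ∧ γ) ∧ ((β ∨ (β → β)) ∨ β) = 1 ∧ 1 = 1
(((α ∧ β) → ¬β) ∨ ¬((β ∧ α) ∧ ¬β)) ∧ (¬¬¬(γ ∧ γ) ∧ ((β ∨ (β → β)) ∨ β)) = 1 ∧ 1 = 1

1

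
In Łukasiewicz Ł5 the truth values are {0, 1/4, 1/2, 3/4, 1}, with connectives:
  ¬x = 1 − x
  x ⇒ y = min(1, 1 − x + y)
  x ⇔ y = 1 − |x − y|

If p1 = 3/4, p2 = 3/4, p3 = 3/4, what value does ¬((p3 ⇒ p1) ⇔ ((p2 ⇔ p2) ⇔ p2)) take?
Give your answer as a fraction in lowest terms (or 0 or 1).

p3 ⇒ p1 = 3/4 ⇒ 3/4 = 1
p2 ⇔ p2 = 3/4 ⇔ 3/4 = 1
(p2 ⇔ p2) ⇔ p2 = 1 ⇔ 3/4 = 3/4
(p3 ⇒ p1) ⇔ ((p2 ⇔ p2) ⇔ p2) = 1 ⇔ 3/4 = 3/4
¬((p3 ⇒ p1) ⇔ ((p2 ⇔ p2) ⇔ p2)) = ¬3/4 = 1/4

1/4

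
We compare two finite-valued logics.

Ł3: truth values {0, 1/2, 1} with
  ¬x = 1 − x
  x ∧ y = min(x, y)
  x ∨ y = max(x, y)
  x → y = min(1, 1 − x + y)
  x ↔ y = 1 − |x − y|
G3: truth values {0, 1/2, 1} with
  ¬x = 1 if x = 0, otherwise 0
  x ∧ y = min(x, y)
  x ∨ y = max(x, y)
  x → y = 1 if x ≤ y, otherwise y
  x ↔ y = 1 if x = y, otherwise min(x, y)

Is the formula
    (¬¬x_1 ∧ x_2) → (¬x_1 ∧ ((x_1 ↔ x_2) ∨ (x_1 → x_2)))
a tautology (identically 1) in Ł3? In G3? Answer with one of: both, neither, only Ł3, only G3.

neither

In Ł3: at x_1 = 1, x_2 = 1/2 the value is 1/2 — not a tautology.
In G3: at x_1 = 1/2, x_2 = 1/2 the value is 0 — not a tautology.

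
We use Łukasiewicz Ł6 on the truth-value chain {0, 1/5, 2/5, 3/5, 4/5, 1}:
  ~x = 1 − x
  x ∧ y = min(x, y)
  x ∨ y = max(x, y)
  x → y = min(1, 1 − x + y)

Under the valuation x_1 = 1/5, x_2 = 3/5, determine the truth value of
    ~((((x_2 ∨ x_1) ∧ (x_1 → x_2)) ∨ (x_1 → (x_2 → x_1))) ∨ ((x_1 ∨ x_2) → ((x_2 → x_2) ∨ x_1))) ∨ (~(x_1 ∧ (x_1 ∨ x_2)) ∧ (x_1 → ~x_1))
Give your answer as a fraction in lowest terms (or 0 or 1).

4/5

x_2 ∨ x_1 = 3/5 ∨ 1/5 = 3/5
x_1 → x_2 = 1/5 → 3/5 = 1
(x_2 ∨ x_1) ∧ (x_1 → x_2) = 3/5 ∧ 1 = 3/5
x_2 → x_1 = 3/5 → 1/5 = 3/5
x_1 → (x_2 → x_1) = 1/5 → 3/5 = 1
((x_2 ∨ x_1) ∧ (x_1 → x_2)) ∨ (x_1 → (x_2 → x_1)) = 3/5 ∨ 1 = 1
x_1 ∨ x_2 = 1/5 ∨ 3/5 = 3/5
x_2 → x_2 = 3/5 → 3/5 = 1
(x_2 → x_2) ∨ x_1 = 1 ∨ 1/5 = 1
(x_1 ∨ x_2) → ((x_2 → x_2) ∨ x_1) = 3/5 → 1 = 1
(((x_2 ∨ x_1) ∧ (x_1 → x_2)) ∨ (x_1 → (x_2 → x_1))) ∨ ((x_1 ∨ x_2) → ((x_2 → x_2) ∨ x_1)) = 1 ∨ 1 = 1
~((((x_2 ∨ x_1) ∧ (x_1 → x_2)) ∨ (x_1 → (x_2 → x_1))) ∨ ((x_1 ∨ x_2) → ((x_2 → x_2) ∨ x_1))) = ~1 = 0
x_1 ∨ x_2 = 1/5 ∨ 3/5 = 3/5
x_1 ∧ (x_1 ∨ x_2) = 1/5 ∧ 3/5 = 1/5
~(x_1 ∧ (x_1 ∨ x_2)) = ~1/5 = 4/5
~x_1 = ~1/5 = 4/5
x_1 → ~x_1 = 1/5 → 4/5 = 1
~(x_1 ∧ (x_1 ∨ x_2)) ∧ (x_1 → ~x_1) = 4/5 ∧ 1 = 4/5
~((((x_2 ∨ x_1) ∧ (x_1 → x_2)) ∨ (x_1 → (x_2 → x_1))) ∨ ((x_1 ∨ x_2) → ((x_2 → x_2) ∨ x_1))) ∨ (~(x_1 ∧ (x_1 ∨ x_2)) ∧ (x_1 → ~x_1)) = 0 ∨ 4/5 = 4/5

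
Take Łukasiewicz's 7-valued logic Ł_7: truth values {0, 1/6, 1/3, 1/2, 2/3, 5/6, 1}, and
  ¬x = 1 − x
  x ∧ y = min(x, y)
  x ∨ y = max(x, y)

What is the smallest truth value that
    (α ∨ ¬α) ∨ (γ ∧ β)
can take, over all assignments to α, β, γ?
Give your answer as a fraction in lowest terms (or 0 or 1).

1/2

Take α = 1/2, β = 0, γ = 0:
¬α = ¬1/2 = 1/2
α ∨ ¬α = 1/2 ∨ 1/2 = 1/2
γ ∧ β = 0 ∧ 0 = 0
(α ∨ ¬α) ∨ (γ ∧ β) = 1/2 ∨ 0 = 1/2
No assignment yields a value below 1/2, so this is the minimum.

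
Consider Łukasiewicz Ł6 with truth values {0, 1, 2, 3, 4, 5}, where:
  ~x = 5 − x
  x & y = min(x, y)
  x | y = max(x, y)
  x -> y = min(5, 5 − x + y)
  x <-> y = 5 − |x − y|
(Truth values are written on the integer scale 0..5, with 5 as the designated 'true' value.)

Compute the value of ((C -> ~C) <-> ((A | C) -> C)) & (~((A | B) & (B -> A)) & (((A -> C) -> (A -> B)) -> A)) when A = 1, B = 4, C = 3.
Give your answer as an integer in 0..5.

~C = ~3 = 2
C -> ~C = 3 -> 2 = 4
A | C = 1 | 3 = 3
(A | C) -> C = 3 -> 3 = 5
(C -> ~C) <-> ((A | C) -> C) = 4 <-> 5 = 4
A | B = 1 | 4 = 4
B -> A = 4 -> 1 = 2
(A | B) & (B -> A) = 4 & 2 = 2
~((A | B) & (B -> A)) = ~2 = 3
A -> C = 1 -> 3 = 5
A -> B = 1 -> 4 = 5
(A -> C) -> (A -> B) = 5 -> 5 = 5
((A -> C) -> (A -> B)) -> A = 5 -> 1 = 1
~((A | B) & (B -> A)) & (((A -> C) -> (A -> B)) -> A) = 3 & 1 = 1
((C -> ~C) <-> ((A | C) -> C)) & (~((A | B) & (B -> A)) & (((A -> C) -> (A -> B)) -> A)) = 4 & 1 = 1

1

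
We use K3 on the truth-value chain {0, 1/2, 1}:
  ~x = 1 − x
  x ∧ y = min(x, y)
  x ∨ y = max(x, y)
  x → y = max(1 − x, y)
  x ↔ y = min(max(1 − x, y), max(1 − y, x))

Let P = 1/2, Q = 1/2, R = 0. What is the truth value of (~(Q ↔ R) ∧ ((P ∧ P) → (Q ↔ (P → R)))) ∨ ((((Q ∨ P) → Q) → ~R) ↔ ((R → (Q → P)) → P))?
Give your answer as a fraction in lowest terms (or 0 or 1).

1/2

Q ↔ R = 1/2 ↔ 0 = 1/2
~(Q ↔ R) = ~1/2 = 1/2
P ∧ P = 1/2 ∧ 1/2 = 1/2
P → R = 1/2 → 0 = 1/2
Q ↔ (P → R) = 1/2 ↔ 1/2 = 1/2
(P ∧ P) → (Q ↔ (P → R)) = 1/2 → 1/2 = 1/2
~(Q ↔ R) ∧ ((P ∧ P) → (Q ↔ (P → R))) = 1/2 ∧ 1/2 = 1/2
Q ∨ P = 1/2 ∨ 1/2 = 1/2
(Q ∨ P) → Q = 1/2 → 1/2 = 1/2
~R = ~0 = 1
((Q ∨ P) → Q) → ~R = 1/2 → 1 = 1
Q → P = 1/2 → 1/2 = 1/2
R → (Q → P) = 0 → 1/2 = 1
(R → (Q → P)) → P = 1 → 1/2 = 1/2
(((Q ∨ P) → Q) → ~R) ↔ ((R → (Q → P)) → P) = 1 ↔ 1/2 = 1/2
(~(Q ↔ R) ∧ ((P ∧ P) → (Q ↔ (P → R)))) ∨ ((((Q ∨ P) → Q) → ~R) ↔ ((R → (Q → P)) → P)) = 1/2 ∨ 1/2 = 1/2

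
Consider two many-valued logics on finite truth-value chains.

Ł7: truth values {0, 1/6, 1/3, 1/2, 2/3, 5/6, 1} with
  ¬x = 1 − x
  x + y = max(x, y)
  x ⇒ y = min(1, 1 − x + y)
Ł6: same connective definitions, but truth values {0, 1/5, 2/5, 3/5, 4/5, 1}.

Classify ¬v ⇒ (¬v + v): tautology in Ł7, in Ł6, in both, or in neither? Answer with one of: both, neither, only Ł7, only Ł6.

In Ł7: every assignment gives 1 — tautology.
In Ł6: every assignment gives 1 — tautology.

both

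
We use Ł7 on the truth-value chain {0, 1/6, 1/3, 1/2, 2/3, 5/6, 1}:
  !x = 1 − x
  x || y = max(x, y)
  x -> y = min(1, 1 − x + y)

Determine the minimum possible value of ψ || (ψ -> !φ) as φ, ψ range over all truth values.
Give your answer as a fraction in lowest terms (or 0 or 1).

1/2

Take φ = 1, ψ = 1/2:
!φ = !1 = 0
ψ -> !φ = 1/2 -> 0 = 1/2
ψ || (ψ -> !φ) = 1/2 || 1/2 = 1/2
No assignment yields a value below 1/2, so this is the minimum.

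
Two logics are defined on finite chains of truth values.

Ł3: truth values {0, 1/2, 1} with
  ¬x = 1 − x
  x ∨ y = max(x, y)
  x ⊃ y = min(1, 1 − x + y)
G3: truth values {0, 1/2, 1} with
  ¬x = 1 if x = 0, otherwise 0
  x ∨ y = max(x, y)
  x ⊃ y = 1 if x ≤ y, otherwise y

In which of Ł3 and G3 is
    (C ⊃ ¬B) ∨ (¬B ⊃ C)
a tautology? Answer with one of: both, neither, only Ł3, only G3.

both

In Ł3: every assignment gives 1 — tautology.
In G3: every assignment gives 1 — tautology.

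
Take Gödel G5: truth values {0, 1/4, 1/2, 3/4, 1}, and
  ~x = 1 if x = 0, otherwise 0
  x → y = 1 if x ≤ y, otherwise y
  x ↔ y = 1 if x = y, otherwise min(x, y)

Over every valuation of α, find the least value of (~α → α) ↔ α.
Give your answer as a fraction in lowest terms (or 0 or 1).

1/4

Take α = 1/4:
~α = ~1/4 = 0
~α → α = 0 → 1/4 = 1
(~α → α) ↔ α = 1 ↔ 1/4 = 1/4
No assignment yields a value below 1/4, so this is the minimum.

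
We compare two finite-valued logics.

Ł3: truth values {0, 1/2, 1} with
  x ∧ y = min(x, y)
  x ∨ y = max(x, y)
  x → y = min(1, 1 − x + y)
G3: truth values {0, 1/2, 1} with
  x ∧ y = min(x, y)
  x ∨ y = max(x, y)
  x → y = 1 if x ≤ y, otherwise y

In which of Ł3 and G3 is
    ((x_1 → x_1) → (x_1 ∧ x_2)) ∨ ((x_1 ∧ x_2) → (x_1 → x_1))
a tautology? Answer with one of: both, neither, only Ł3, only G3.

both

In Ł3: every assignment gives 1 — tautology.
In G3: every assignment gives 1 — tautology.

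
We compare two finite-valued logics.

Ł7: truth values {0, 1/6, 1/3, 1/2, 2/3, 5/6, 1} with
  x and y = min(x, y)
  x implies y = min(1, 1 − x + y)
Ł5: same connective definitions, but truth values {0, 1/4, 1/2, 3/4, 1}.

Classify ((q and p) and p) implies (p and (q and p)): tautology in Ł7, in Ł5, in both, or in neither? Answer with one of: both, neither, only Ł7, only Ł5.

In Ł7: every assignment gives 1 — tautology.
In Ł5: every assignment gives 1 — tautology.

both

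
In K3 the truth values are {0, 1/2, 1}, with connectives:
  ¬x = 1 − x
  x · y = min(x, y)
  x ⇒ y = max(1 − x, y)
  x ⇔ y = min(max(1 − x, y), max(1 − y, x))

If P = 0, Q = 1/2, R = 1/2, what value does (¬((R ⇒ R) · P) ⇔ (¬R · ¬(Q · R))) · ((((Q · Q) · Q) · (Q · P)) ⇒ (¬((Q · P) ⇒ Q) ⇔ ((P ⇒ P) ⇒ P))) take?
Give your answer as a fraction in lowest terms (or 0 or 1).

R ⇒ R = 1/2 ⇒ 1/2 = 1/2
(R ⇒ R) · P = 1/2 · 0 = 0
¬((R ⇒ R) · P) = ¬0 = 1
¬R = ¬1/2 = 1/2
Q · R = 1/2 · 1/2 = 1/2
¬(Q · R) = ¬1/2 = 1/2
¬R · ¬(Q · R) = 1/2 · 1/2 = 1/2
¬((R ⇒ R) · P) ⇔ (¬R · ¬(Q · R)) = 1 ⇔ 1/2 = 1/2
Q · Q = 1/2 · 1/2 = 1/2
(Q · Q) · Q = 1/2 · 1/2 = 1/2
Q · P = 1/2 · 0 = 0
((Q · Q) · Q) · (Q · P) = 1/2 · 0 = 0
Q · P = 1/2 · 0 = 0
(Q · P) ⇒ Q = 0 ⇒ 1/2 = 1
¬((Q · P) ⇒ Q) = ¬1 = 0
P ⇒ P = 0 ⇒ 0 = 1
(P ⇒ P) ⇒ P = 1 ⇒ 0 = 0
¬((Q · P) ⇒ Q) ⇔ ((P ⇒ P) ⇒ P) = 0 ⇔ 0 = 1
(((Q · Q) · Q) · (Q · P)) ⇒ (¬((Q · P) ⇒ Q) ⇔ ((P ⇒ P) ⇒ P)) = 0 ⇒ 1 = 1
(¬((R ⇒ R) · P) ⇔ (¬R · ¬(Q · R))) · ((((Q · Q) · Q) · (Q · P)) ⇒ (¬((Q · P) ⇒ Q) ⇔ ((P ⇒ P) ⇒ P))) = 1/2 · 1 = 1/2

1/2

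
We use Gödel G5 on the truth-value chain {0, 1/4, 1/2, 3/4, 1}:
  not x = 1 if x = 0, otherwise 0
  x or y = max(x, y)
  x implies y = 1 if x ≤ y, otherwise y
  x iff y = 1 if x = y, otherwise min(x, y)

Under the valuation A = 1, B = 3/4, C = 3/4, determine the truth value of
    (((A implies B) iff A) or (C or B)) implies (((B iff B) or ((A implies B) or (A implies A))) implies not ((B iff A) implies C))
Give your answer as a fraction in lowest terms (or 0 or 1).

0

A implies B = 1 implies 3/4 = 3/4
(A implies B) iff A = 3/4 iff 1 = 3/4
C or B = 3/4 or 3/4 = 3/4
((A implies B) iff A) or (C or B) = 3/4 or 3/4 = 3/4
B iff B = 3/4 iff 3/4 = 1
A implies B = 1 implies 3/4 = 3/4
A implies A = 1 implies 1 = 1
(A implies B) or (A implies A) = 3/4 or 1 = 1
(B iff B) or ((A implies B) or (A implies A)) = 1 or 1 = 1
B iff A = 3/4 iff 1 = 3/4
(B iff A) implies C = 3/4 implies 3/4 = 1
not ((B iff A) implies C) = not 1 = 0
((B iff B) or ((A implies B) or (A implies A))) implies not ((B iff A) implies C) = 1 implies 0 = 0
(((A implies B) iff A) or (C or B)) implies (((B iff B) or ((A implies B) or (A implies A))) implies not ((B iff A) implies C)) = 3/4 implies 0 = 0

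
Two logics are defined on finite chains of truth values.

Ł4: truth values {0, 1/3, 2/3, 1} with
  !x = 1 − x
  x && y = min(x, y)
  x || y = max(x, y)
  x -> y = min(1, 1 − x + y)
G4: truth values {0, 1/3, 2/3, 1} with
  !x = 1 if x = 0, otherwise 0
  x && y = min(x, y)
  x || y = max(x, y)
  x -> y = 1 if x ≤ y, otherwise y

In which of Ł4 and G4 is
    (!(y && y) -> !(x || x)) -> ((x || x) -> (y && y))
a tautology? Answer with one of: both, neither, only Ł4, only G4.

only Ł4

In Ł4: every assignment gives 1 — tautology.
In G4: at x = 2/3, y = 1/3 the value is 1/3 — not a tautology.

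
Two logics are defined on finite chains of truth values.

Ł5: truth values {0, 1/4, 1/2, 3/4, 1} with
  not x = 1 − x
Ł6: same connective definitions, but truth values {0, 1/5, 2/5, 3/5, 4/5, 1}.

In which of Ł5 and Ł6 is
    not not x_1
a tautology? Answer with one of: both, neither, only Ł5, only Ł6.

neither

In Ł5: at x_1 = 0 the value is 0 — not a tautology.
In Ł6: at x_1 = 0 the value is 0 — not a tautology.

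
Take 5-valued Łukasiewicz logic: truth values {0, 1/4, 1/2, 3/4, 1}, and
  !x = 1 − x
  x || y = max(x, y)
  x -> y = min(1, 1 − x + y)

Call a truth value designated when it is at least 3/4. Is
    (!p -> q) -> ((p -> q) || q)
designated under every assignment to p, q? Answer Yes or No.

Counterexample: take p = 3/4, q = 0.
!p = !3/4 = 1/4
!p -> q = 1/4 -> 0 = 3/4
p -> q = 3/4 -> 0 = 1/4
(p -> q) || q = 1/4 || 0 = 1/4
(!p -> q) -> ((p -> q) || q) = 3/4 -> 1/4 = 1/2
This gives 1/2, which is below 3/4.

No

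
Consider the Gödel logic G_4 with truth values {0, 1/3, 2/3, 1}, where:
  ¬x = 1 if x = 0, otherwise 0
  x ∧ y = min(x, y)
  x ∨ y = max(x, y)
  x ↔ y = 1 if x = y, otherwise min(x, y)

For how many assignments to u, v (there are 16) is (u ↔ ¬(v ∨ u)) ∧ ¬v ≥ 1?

0

u = 0, v = 0 ↦ 0  <
u = 0, v = 1/3 ↦ 0  <
u = 0, v = 2/3 ↦ 0  <
u = 0, v = 1 ↦ 0  <
u = 1/3, v = 0 ↦ 0  <
u = 1/3, v = 1/3 ↦ 0  <
u = 1/3, v = 2/3 ↦ 0  <
u = 1/3, v = 1 ↦ 0  <
u = 2/3, v = 0 ↦ 0  <
u = 2/3, v = 1/3 ↦ 0  <
u = 2/3, v = 2/3 ↦ 0  <
u = 2/3, v = 1 ↦ 0  <
u = 1, v = 0 ↦ 0  <
u = 1, v = 1/3 ↦ 0  <
u = 1, v = 2/3 ↦ 0  <
u = 1, v = 1 ↦ 0  <
So 0 of the 16 assignments meet the threshold.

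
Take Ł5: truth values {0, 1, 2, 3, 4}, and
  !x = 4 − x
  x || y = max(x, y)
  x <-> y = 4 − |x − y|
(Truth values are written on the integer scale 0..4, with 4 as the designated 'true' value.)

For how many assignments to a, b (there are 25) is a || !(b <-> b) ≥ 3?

value 4: 5 assignments (counts)
value 3: 5 assignments (counts)
value 2: 5 assignments
value 1: 5 assignments
value 0: 5 assignments
So 10 of the 25 assignments meet the threshold.

10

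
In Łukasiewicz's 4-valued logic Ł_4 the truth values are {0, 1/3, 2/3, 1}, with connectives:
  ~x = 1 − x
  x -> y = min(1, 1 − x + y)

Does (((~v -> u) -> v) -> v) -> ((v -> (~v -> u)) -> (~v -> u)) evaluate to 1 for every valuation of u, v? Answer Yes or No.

Yes

u = 0, v = 0 ↦ 1
u = 0, v = 1/3 ↦ 1
u = 0, v = 2/3 ↦ 1
u = 0, v = 1 ↦ 1
u = 1/3, v = 0 ↦ 1
u = 1/3, v = 1/3 ↦ 1
u = 1/3, v = 2/3 ↦ 1
u = 1/3, v = 1 ↦ 1
u = 2/3, v = 0 ↦ 1
u = 2/3, v = 1/3 ↦ 1
u = 2/3, v = 2/3 ↦ 1
u = 2/3, v = 1 ↦ 1
u = 1, v = 0 ↦ 1
u = 1, v = 1/3 ↦ 1
u = 1, v = 2/3 ↦ 1
u = 1, v = 1 ↦ 1
Every assignment gives a value ≥ 1.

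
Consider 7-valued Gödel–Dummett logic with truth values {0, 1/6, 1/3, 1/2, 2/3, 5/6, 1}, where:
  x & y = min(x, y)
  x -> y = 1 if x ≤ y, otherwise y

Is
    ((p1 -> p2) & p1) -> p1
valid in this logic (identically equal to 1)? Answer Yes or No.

Yes

At p1 = 1/2, p2 = 0, for instance:
p1 -> p2 = 1/2 -> 0 = 0
(p1 -> p2) & p1 = 0 & 1/2 = 0
((p1 -> p2) & p1) -> p1 = 0 -> 1/2 = 1
and checking the remaining 48 assignments likewise gives ≥ 1 in every case.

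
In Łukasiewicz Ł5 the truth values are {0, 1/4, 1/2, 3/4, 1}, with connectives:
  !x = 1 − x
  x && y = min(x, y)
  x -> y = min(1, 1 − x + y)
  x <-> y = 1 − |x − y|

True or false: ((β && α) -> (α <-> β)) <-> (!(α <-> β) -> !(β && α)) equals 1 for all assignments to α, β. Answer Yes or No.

Yes

At α = 3/4, β = 1, for instance:
β && α = 1 && 3/4 = 3/4
α <-> β = 3/4 <-> 1 = 3/4
(β && α) -> (α <-> β) = 3/4 -> 3/4 = 1
!(α <-> β) = !3/4 = 1/4
!(β && α) = !3/4 = 1/4
!(α <-> β) -> !(β && α) = 1/4 -> 1/4 = 1
((β && α) -> (α <-> β)) <-> (!(α <-> β) -> !(β && α)) = 1 <-> 1 = 1
and checking the remaining 24 assignments likewise gives ≥ 1 in every case.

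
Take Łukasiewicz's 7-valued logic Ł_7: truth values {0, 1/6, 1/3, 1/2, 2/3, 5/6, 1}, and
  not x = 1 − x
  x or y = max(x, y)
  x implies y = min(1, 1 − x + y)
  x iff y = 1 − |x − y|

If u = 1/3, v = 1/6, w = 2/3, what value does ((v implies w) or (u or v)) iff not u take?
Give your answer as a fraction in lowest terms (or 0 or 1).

2/3

v implies w = 1/6 implies 2/3 = 1
u or v = 1/3 or 1/6 = 1/3
(v implies w) or (u or v) = 1 or 1/3 = 1
not u = not 1/3 = 2/3
((v implies w) or (u or v)) iff not u = 1 iff 2/3 = 2/3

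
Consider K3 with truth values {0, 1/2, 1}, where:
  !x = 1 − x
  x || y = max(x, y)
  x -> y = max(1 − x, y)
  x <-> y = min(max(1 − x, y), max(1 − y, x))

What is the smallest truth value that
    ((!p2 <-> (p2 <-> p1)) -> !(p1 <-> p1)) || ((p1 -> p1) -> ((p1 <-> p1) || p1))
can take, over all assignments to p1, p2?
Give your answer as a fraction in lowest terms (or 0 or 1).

1/2

Take p1 = 1/2, p2 = 0:
!p2 = !0 = 1
p2 <-> p1 = 0 <-> 1/2 = 1/2
!p2 <-> (p2 <-> p1) = 1 <-> 1/2 = 1/2
p1 <-> p1 = 1/2 <-> 1/2 = 1/2
!(p1 <-> p1) = !1/2 = 1/2
(!p2 <-> (p2 <-> p1)) -> !(p1 <-> p1) = 1/2 -> 1/2 = 1/2
p1 -> p1 = 1/2 -> 1/2 = 1/2
p1 <-> p1 = 1/2 <-> 1/2 = 1/2
(p1 <-> p1) || p1 = 1/2 || 1/2 = 1/2
(p1 -> p1) -> ((p1 <-> p1) || p1) = 1/2 -> 1/2 = 1/2
((!p2 <-> (p2 <-> p1)) -> !(p1 <-> p1)) || ((p1 -> p1) -> ((p1 <-> p1) || p1)) = 1/2 || 1/2 = 1/2
No assignment yields a value below 1/2, so this is the minimum.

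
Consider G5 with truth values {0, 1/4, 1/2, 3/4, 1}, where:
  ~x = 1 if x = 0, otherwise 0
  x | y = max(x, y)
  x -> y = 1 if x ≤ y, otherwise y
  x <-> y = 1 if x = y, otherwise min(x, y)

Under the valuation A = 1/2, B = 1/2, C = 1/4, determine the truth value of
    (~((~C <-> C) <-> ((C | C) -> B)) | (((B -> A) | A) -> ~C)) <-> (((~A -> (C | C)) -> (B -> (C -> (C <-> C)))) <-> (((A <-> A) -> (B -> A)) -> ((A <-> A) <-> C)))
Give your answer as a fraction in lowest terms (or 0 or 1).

1/4

~C = ~1/4 = 0
~C <-> C = 0 <-> 1/4 = 0
C | C = 1/4 | 1/4 = 1/4
(C | C) -> B = 1/4 -> 1/2 = 1
(~C <-> C) <-> ((C | C) -> B) = 0 <-> 1 = 0
~((~C <-> C) <-> ((C | C) -> B)) = ~0 = 1
B -> A = 1/2 -> 1/2 = 1
(B -> A) | A = 1 | 1/2 = 1
~C = ~1/4 = 0
((B -> A) | A) -> ~C = 1 -> 0 = 0
~((~C <-> C) <-> ((C | C) -> B)) | (((B -> A) | A) -> ~C) = 1 | 0 = 1
~A = ~1/2 = 0
C | C = 1/4 | 1/4 = 1/4
~A -> (C | C) = 0 -> 1/4 = 1
C <-> C = 1/4 <-> 1/4 = 1
C -> (C <-> C) = 1/4 -> 1 = 1
B -> (C -> (C <-> C)) = 1/2 -> 1 = 1
(~A -> (C | C)) -> (B -> (C -> (C <-> C))) = 1 -> 1 = 1
A <-> A = 1/2 <-> 1/2 = 1
B -> A = 1/2 -> 1/2 = 1
(A <-> A) -> (B -> A) = 1 -> 1 = 1
A <-> A = 1/2 <-> 1/2 = 1
(A <-> A) <-> C = 1 <-> 1/4 = 1/4
((A <-> A) -> (B -> A)) -> ((A <-> A) <-> C) = 1 -> 1/4 = 1/4
((~A -> (C | C)) -> (B -> (C -> (C <-> C)))) <-> (((A <-> A) -> (B -> A)) -> ((A <-> A) <-> C)) = 1 <-> 1/4 = 1/4
(~((~C <-> C) <-> ((C | C) -> B)) | (((B -> A) | A) -> ~C)) <-> (((~A -> (C | C)) -> (B -> (C -> (C <-> C)))) <-> (((A <-> A) -> (B -> A)) -> ((A <-> A) <-> C))) = 1 <-> 1/4 = 1/4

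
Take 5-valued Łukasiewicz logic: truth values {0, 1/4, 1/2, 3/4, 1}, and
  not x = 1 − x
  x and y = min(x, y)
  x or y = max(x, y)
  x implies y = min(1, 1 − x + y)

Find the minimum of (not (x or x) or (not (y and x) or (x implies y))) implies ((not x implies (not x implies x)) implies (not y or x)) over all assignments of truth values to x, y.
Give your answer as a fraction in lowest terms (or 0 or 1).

Take x = 1/4, y = 3/4:
x or x = 1/4 or 1/4 = 1/4
not (x or x) = not 1/4 = 3/4
y and x = 3/4 and 1/4 = 1/4
not (y and x) = not 1/4 = 3/4
x implies y = 1/4 implies 3/4 = 1
not (y and x) or (x implies y) = 3/4 or 1 = 1
not (x or x) or (not (y and x) or (x implies y)) = 3/4 or 1 = 1
not x = not 1/4 = 3/4
not x = not 1/4 = 3/4
not x implies x = 3/4 implies 1/4 = 1/2
not x implies (not x implies x) = 3/4 implies 1/2 = 3/4
not y = not 3/4 = 1/4
not y or x = 1/4 or 1/4 = 1/4
(not x implies (not x implies x)) implies (not y or x) = 3/4 implies 1/4 = 1/2
(not (x or x) or (not (y and x) or (x implies y))) implies ((not x implies (not x implies x)) implies (not y or x)) = 1 implies 1/2 = 1/2
No assignment yields a value below 1/2, so this is the minimum.

1/2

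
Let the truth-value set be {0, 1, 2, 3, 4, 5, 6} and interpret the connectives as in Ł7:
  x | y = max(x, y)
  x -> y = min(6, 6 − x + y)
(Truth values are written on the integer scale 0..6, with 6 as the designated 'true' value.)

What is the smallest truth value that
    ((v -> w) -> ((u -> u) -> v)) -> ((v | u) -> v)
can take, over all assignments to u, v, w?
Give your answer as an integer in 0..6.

3

Take u = 6, v = 3, w = 0:
v -> w = 3 -> 0 = 3
u -> u = 6 -> 6 = 6
(u -> u) -> v = 6 -> 3 = 3
(v -> w) -> ((u -> u) -> v) = 3 -> 3 = 6
v | u = 3 | 6 = 6
(v | u) -> v = 6 -> 3 = 3
((v -> w) -> ((u -> u) -> v)) -> ((v | u) -> v) = 6 -> 3 = 3
No assignment yields a value below 3, so this is the minimum.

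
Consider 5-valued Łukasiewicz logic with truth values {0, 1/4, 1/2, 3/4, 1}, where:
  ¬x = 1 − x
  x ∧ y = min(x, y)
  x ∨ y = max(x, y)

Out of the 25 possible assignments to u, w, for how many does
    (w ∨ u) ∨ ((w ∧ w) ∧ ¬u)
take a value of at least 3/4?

16

value 1: 9 assignments (counts)
value 3/4: 7 assignments (counts)
value 1/2: 5 assignments
value 1/4: 3 assignments
value 0: 1 assignment
So 16 of the 25 assignments meet the threshold.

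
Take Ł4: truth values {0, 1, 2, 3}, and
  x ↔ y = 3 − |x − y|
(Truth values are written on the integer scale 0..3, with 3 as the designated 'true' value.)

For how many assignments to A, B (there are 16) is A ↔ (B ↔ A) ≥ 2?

11

A = 0, B = 0 ↦ 0  <
A = 0, B = 1 ↦ 1  <
A = 0, B = 2 ↦ 2  ≥
A = 0, B = 3 ↦ 3  ≥
A = 1, B = 0 ↦ 2  ≥
A = 1, B = 1 ↦ 1  <
A = 1, B = 2 ↦ 2  ≥
A = 1, B = 3 ↦ 3  ≥
A = 2, B = 0 ↦ 2  ≥
A = 2, B = 1 ↦ 3  ≥
A = 2, B = 2 ↦ 2  ≥
A = 2, B = 3 ↦ 3  ≥
A = 3, B = 0 ↦ 0  <
A = 3, B = 1 ↦ 1  <
A = 3, B = 2 ↦ 2  ≥
A = 3, B = 3 ↦ 3  ≥
So 11 of the 16 assignments meet the threshold.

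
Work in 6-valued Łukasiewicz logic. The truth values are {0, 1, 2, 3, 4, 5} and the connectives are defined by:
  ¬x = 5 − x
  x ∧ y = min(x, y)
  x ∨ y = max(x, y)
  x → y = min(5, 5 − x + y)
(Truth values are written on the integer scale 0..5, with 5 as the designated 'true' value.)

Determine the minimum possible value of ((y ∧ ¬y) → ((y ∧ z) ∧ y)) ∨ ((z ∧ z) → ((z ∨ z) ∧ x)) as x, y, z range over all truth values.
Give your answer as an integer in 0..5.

Take x = 0, y = 2, z = 1:
¬y = ¬2 = 3
y ∧ ¬y = 2 ∧ 3 = 2
y ∧ z = 2 ∧ 1 = 1
(y ∧ z) ∧ y = 1 ∧ 2 = 1
(y ∧ ¬y) → ((y ∧ z) ∧ y) = 2 → 1 = 4
z ∧ z = 1 ∧ 1 = 1
z ∨ z = 1 ∨ 1 = 1
(z ∨ z) ∧ x = 1 ∧ 0 = 0
(z ∧ z) → ((z ∨ z) ∧ x) = 1 → 0 = 4
((y ∧ ¬y) → ((y ∧ z) ∧ y)) ∨ ((z ∧ z) → ((z ∨ z) ∧ x)) = 4 ∨ 4 = 4
No assignment yields a value below 4, so this is the minimum.

4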